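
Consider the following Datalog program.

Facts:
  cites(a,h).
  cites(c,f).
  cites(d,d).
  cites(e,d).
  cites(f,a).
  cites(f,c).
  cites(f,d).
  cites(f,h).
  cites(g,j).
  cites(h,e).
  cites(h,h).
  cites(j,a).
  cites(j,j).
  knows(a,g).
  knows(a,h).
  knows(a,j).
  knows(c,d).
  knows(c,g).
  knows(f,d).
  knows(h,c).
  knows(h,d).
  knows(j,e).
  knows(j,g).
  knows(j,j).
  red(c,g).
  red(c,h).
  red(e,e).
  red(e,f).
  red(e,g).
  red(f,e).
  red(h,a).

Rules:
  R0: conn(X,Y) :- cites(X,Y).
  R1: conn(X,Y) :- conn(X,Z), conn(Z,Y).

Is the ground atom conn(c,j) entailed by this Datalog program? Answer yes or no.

no

round 1: derive conn(a,h) via R0 from cites(a,h)
round 1: derive conn(c,f) via R0 from cites(c,f)
round 1: derive conn(d,d) via R0 from cites(d,d)
round 1: derive conn(e,d) via R0 from cites(e,d)
round 1: derive conn(f,a) via R0 from cites(f,a)
round 1: derive conn(f,c) via R0 from cites(f,c)
round 1: derive conn(f,d) via R0 from cites(f,d)
round 1: derive conn(f,h) via R0 from cites(f,h)
round 1: derive conn(g,j) via R0 from cites(g,j)
round 1: derive conn(h,e) via R0 from cites(h,e)
round 1: derive conn(h,h) via R0 from cites(h,h)
round 1: derive conn(j,a) via R0 from cites(j,a)
round 1: derive conn(j,j) via R0 from cites(j,j)
round 2: derive conn(a,e) via R1 from conn(a,h), conn(h,e)
round 2: derive conn(c,a) via R1 from conn(c,f), conn(f,a)
round 2: derive conn(c,c) via R1 from conn(c,f), conn(f,c)
round 2: derive conn(c,d) via R1 from conn(c,f), conn(f,d)
round 2: derive conn(c,h) via R1 from conn(c,f), conn(f,h)
round 2: derive conn(f,e) via R1 from conn(f,h), conn(h,e)
round 2: derive conn(f,f) via R1 from conn(f,c), conn(c,f)
round 2: derive conn(g,a) via R1 from conn(g,j), conn(j,a)
round 2: derive conn(h,d) via R1 from conn(h,e), conn(e,d)
round 2: derive conn(j,h) via R1 from conn(j,a), conn(a,h)
round 3: derive conn(a,d) via R1 from conn(a,e), conn(e,d)
round 3: derive conn(c,e) via R1 from conn(c,a), conn(a,e)
round 3: derive conn(g,e) via R1 from conn(g,a), conn(a,e)
round 3: derive conn(g,h) via R1 from conn(g,a), conn(a,h)
round 3: derive conn(j,d) via R1 from conn(j,h), conn(h,d)
round 3: derive conn(j,e) via R1 from conn(j,a), conn(a,e)
round 4: derive conn(g,d) via R1 from conn(g,a), conn(a,d)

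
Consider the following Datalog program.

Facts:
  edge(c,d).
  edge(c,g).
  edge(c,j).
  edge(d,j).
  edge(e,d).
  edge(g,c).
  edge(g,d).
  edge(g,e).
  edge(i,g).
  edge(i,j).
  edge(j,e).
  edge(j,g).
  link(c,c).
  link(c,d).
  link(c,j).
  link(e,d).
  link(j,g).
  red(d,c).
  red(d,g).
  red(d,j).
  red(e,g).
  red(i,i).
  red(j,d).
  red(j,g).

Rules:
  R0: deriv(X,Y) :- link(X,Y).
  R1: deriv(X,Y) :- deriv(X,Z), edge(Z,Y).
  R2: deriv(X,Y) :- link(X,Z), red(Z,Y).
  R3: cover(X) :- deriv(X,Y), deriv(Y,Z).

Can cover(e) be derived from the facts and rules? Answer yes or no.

yes

round 1: derive deriv(c,c) via R0 from link(c,c)
round 1: derive deriv(c,d) via R0 from link(c,d)
round 1: derive deriv(c,j) via R0 from link(c,j)
round 1: derive deriv(e,d) via R0 from link(e,d)
round 1: derive deriv(j,g) via R0 from link(j,g)
round 1: derive deriv(c,g) via R2 from link(c,d), red(d,g)
round 1: derive deriv(e,c) via R2 from link(e,d), red(d,c)
round 1: derive deriv(e,g) via R2 from link(e,d), red(d,g)
round 1: derive deriv(e,j) via R2 from link(e,d), red(d,j)
round 2: derive deriv(c,e) via R1 from deriv(c,g), edge(g,e)
round 2: derive deriv(e,e) via R1 from deriv(e,g), edge(g,e)
round 2: derive deriv(j,c) via R1 from deriv(j,g), edge(g,c)
round 2: derive deriv(j,d) via R1 from deriv(j,g), edge(g,d)
round 2: derive deriv(j,e) via R1 from deriv(j,g), edge(g,e)
round 2: derive cover(c) via R3 from deriv(c,c), deriv(c,c)
round 2: derive cover(e) via R3 from deriv(e,c), deriv(c,c)
round 3: derive deriv(j,j) via R1 from deriv(j,c), edge(c,j)
round 3: derive cover(j) via R3 from deriv(j,c), deriv(c,c)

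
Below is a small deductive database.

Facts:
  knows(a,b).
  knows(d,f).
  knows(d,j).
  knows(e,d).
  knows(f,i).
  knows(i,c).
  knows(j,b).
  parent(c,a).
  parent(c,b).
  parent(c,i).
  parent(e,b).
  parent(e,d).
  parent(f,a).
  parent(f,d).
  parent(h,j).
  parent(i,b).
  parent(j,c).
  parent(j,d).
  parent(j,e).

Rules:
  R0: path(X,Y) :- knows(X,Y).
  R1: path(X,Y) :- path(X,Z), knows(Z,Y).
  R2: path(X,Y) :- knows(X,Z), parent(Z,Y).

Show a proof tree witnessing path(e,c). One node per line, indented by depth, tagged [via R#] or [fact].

round 1: derive path(a,b) via R0 from knows(a,b)
round 1: derive path(d,f) via R0 from knows(d,f)
round 1: derive path(d,j) via R0 from knows(d,j)
round 1: derive path(e,d) via R0 from knows(e,d)
round 1: derive path(f,i) via R0 from knows(f,i)
round 1: derive path(i,c) via R0 from knows(i,c)
round 1: derive path(j,b) via R0 from knows(j,b)
round 1: derive path(d,a) via R2 from knows(d,f), parent(f,a)
round 1: derive path(d,c) via R2 from knows(d,j), parent(j,c)
round 1: derive path(d,d) via R2 from knows(d,f), parent(f,d)
round 1: derive path(d,e) via R2 from knows(d,j), parent(j,e)
round 1: derive path(f,b) via R2 from knows(f,i), parent(i,b)
round 1: derive path(i,a) via R2 from knows(i,c), parent(c,a)
round 1: derive path(i,b) via R2 from knows(i,c), parent(c,b)
round 1: derive path(i,i) via R2 from knows(i,c), parent(c,i)
round 2: derive path(d,b) via R1 from path(d,a), knows(a,b)
round 2: derive path(d,i) via R1 from path(d,f), knows(f,i)
round 2: derive path(e,f) via R1 from path(e,d), knows(d,f)
round 2: derive path(e,j) via R1 from path(e,d), knows(d,j)
round 2: derive path(f,c) via R1 from path(f,i), knows(i,c)
round 3: derive path(e,b) via R1 from path(e,j), knows(j,b)
round 3: derive path(e,i) via R1 from path(e,f), knows(f,i)
round 4: derive path(e,c) via R1 from path(e,i), knows(i,c)

path(e,c)  [via R1]
  path(e,i)  [via R1]
    path(e,f)  [via R1]
      path(e,d)  [via R0]
        knows(e,d)  [fact]
      knows(d,f)  [fact]
    knows(f,i)  [fact]
  knows(i,c)  [fact]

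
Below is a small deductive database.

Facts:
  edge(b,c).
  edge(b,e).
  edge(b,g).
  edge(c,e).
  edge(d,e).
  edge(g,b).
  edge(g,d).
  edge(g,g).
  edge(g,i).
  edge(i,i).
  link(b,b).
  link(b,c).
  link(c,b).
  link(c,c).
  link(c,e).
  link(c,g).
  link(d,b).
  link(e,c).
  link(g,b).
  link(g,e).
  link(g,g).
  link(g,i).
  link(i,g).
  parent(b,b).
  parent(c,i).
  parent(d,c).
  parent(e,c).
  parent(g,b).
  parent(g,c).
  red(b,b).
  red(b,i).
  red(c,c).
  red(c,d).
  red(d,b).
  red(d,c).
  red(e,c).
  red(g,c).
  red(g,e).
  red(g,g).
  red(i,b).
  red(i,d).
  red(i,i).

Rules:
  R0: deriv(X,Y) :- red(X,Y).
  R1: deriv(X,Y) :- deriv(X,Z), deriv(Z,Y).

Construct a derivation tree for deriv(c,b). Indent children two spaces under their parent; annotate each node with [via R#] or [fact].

round 1: derive deriv(b,b) via R0 from red(b,b)
round 1: derive deriv(b,i) via R0 from red(b,i)
round 1: derive deriv(c,c) via R0 from red(c,c)
round 1: derive deriv(c,d) via R0 from red(c,d)
round 1: derive deriv(d,b) via R0 from red(d,b)
round 1: derive deriv(d,c) via R0 from red(d,c)
round 1: derive deriv(e,c) via R0 from red(e,c)
round 1: derive deriv(g,c) via R0 from red(g,c)
round 1: derive deriv(g,e) via R0 from red(g,e)
round 1: derive deriv(g,g) via R0 from red(g,g)
round 1: derive deriv(i,b) via R0 from red(i,b)
round 1: derive deriv(i,d) via R0 from red(i,d)
round 1: derive deriv(i,i) via R0 from red(i,i)
round 2: derive deriv(b,d) via R1 from deriv(b,i), deriv(i,d)
round 2: derive deriv(c,b) via R1 from deriv(c,d), deriv(d,b)
round 2: derive deriv(d,d) via R1 from deriv(d,c), deriv(c,d)
round 2: derive deriv(d,i) via R1 from deriv(d,b), deriv(b,i)
round 2: derive deriv(e,d) via R1 from deriv(e,c), deriv(c,d)
round 2: derive deriv(g,d) via R1 from deriv(g,c), deriv(c,d)
round 2: derive deriv(i,c) via R1 from deriv(i,d), deriv(d,c)
round 3: derive deriv(b,c) via R1 from deriv(b,d), deriv(d,c)
round 3: derive deriv(c,i) via R1 from deriv(c,b), deriv(b,i)
round 3: derive deriv(e,b) via R1 from deriv(e,c), deriv(c,b)
round 3: derive deriv(e,i) via R1 from deriv(e,d), deriv(d,i)
round 3: derive deriv(g,b) via R1 from deriv(g,c), deriv(c,b)
round 3: derive deriv(g,i) via R1 from deriv(g,d), deriv(d,i)

deriv(c,b)  [via R1]
  deriv(c,d)  [via R0]
    red(c,d)  [fact]
  deriv(d,b)  [via R0]
    red(d,b)  [fact]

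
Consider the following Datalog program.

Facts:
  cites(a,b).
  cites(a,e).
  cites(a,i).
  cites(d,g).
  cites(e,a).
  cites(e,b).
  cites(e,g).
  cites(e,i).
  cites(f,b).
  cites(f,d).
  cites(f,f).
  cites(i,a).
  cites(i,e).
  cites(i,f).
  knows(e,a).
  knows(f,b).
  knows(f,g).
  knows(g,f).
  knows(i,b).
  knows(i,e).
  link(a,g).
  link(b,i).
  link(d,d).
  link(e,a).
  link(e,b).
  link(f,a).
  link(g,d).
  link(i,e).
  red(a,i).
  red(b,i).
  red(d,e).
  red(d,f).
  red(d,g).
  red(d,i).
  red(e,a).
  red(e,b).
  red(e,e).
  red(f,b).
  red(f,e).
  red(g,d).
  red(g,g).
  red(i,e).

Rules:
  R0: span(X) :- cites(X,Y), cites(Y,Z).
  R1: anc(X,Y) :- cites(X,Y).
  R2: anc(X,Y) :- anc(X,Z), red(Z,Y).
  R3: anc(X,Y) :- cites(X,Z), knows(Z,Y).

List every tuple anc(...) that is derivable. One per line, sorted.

round 1: derive anc(a,b) via R1 from cites(a,b)
round 1: derive anc(a,e) via R1 from cites(a,e)
round 1: derive anc(a,i) via R1 from cites(a,i)
round 1: derive anc(d,g) via R1 from cites(d,g)
round 1: derive anc(e,a) via R1 from cites(e,a)
round 1: derive anc(e,b) via R1 from cites(e,b)
round 1: derive anc(e,g) via R1 from cites(e,g)
round 1: derive anc(e,i) via R1 from cites(e,i)
round 1: derive anc(f,b) via R1 from cites(f,b)
round 1: derive anc(f,d) via R1 from cites(f,d)
round 1: derive anc(f,f) via R1 from cites(f,f)
round 1: derive anc(i,a) via R1 from cites(i,a)
round 1: derive anc(i,e) via R1 from cites(i,e)
round 1: derive anc(i,f) via R1 from cites(i,f)
round 1: derive anc(a,a) via R3 from cites(a,e), knows(e,a)
round 1: derive anc(d,f) via R3 from cites(d,g), knows(g,f)
round 1: derive anc(e,e) via R3 from cites(e,i), knows(i,e)
round 1: derive anc(e,f) via R3 from cites(e,g), knows(g,f)
round 1: derive anc(f,g) via R3 from cites(f,f), knows(f,g)
round 1: derive anc(i,b) via R3 from cites(i,f), knows(f,b)
round 1: derive anc(i,g) via R3 from cites(i,f), knows(f,g)
round 2: derive anc(d,b) via R2 from anc(d,f), red(f,b)
round 2: derive anc(d,d) via R2 from anc(d,g), red(g,d)
round 2: derive anc(d,e) via R2 from anc(d,f), red(f,e)
round 2: derive anc(e,d) via R2 from anc(e,g), red(g,d)
round 2: derive anc(f,e) via R2 from anc(f,d), red(d,e)
round 2: derive anc(f,i) via R2 from anc(f,b), red(b,i)
round 2: derive anc(i,d) via R2 from anc(i,g), red(g,d)
round 2: derive anc(i,i) via R2 from anc(i,a), red(a,i)
round 3: derive anc(d,a) via R2 from anc(d,e), red(e,a)
round 3: derive anc(d,i) via R2 from anc(d,b), red(b,i)
round 3: derive anc(f,a) via R2 from anc(f,e), red(e,a)

anc(a,a)
anc(a,b)
anc(a,e)
anc(a,i)
anc(d,a)
anc(d,b)
anc(d,d)
anc(d,e)
anc(d,f)
anc(d,g)
anc(d,i)
anc(e,a)
anc(e,b)
anc(e,d)
anc(e,e)
anc(e,f)
anc(e,g)
anc(e,i)
anc(f,a)
anc(f,b)
anc(f,d)
anc(f,e)
anc(f,f)
anc(f,g)
anc(f,i)
anc(i,a)
anc(i,b)
anc(i,d)
anc(i,e)
anc(i,f)
anc(i,g)
anc(i,i)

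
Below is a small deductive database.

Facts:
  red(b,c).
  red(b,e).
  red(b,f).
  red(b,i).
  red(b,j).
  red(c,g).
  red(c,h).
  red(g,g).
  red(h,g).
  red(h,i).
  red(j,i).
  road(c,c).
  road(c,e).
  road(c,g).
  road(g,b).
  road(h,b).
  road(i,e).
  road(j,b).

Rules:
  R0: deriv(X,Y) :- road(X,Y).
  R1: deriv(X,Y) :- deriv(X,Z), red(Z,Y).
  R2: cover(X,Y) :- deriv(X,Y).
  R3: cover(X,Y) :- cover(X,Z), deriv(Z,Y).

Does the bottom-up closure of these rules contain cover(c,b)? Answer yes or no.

yes

round 1: derive deriv(c,c) via R0 from road(c,c)
round 1: derive deriv(c,e) via R0 from road(c,e)
round 1: derive deriv(c,g) via R0 from road(c,g)
round 1: derive deriv(g,b) via R0 from road(g,b)
round 1: derive deriv(h,b) via R0 from road(h,b)
round 1: derive deriv(i,e) via R0 from road(i,e)
round 1: derive deriv(j,b) via R0 from road(j,b)
round 2: derive deriv(c,h) via R1 from deriv(c,c), red(c,h)
round 2: derive deriv(g,c) via R1 from deriv(g,b), red(b,c)
round 2: derive deriv(g,e) via R1 from deriv(g,b), red(b,e)
round 2: derive deriv(g,f) via R1 from deriv(g,b), red(b,f)
round 2: derive deriv(g,i) via R1 from deriv(g,b), red(b,i)
round 2: derive deriv(g,j) via R1 from deriv(g,b), red(b,j)
round 2: derive deriv(h,c) via R1 from deriv(h,b), red(b,c)
round 2: derive deriv(h,e) via R1 from deriv(h,b), red(b,e)
round 2: derive deriv(h,f) via R1 from deriv(h,b), red(b,f)
round 2: derive deriv(h,i) via R1 from deriv(h,b), red(b,i)
round 2: derive deriv(h,j) via R1 from deriv(h,b), red(b,j)
round 2: derive deriv(j,c) via R1 from deriv(j,b), red(b,c)
round 2: derive deriv(j,e) via R1 from deriv(j,b), red(b,e)
round 2: derive deriv(j,f) via R1 from deriv(j,b), red(b,f)
round 2: derive deriv(j,i) via R1 from deriv(j,b), red(b,i)
round 2: derive deriv(j,j) via R1 from deriv(j,b), red(b,j)
round 2: derive cover(c,c) via R2 from deriv(c,c)
round 2: derive cover(c,e) via R2 from deriv(c,e)
round 2: derive cover(c,g) via R2 from deriv(c,g)
round 2: derive cover(g,b) via R2 from deriv(g,b)
round 2: derive cover(h,b) via R2 from deriv(h,b)
round 2: derive cover(i,e) via R2 from deriv(i,e)
round 2: derive cover(j,b) via R2 from deriv(j,b)
round 3: derive deriv(c,i) via R1 from deriv(c,h), red(h,i)
round 3: derive deriv(g,g) via R1 from deriv(g,c), red(c,g)
round 3: derive deriv(g,h) via R1 from deriv(g,c), red(c,h)
round 3: derive deriv(h,g) via R1 from deriv(h,c), red(c,g)
round 3: derive deriv(h,h) via R1 from deriv(h,c), red(c,h)
round 3: derive deriv(j,g) via R1 from deriv(j,c), red(c,g)
round 3: derive deriv(j,h) via R1 from deriv(j,c), red(c,h)
round 3: derive cover(c,h) via R2 from deriv(c,h)
round 3: derive cover(g,c) via R2 from deriv(g,c)
round 3: derive cover(g,e) via R2 from deriv(g,e)
round 3: derive cover(g,f) via R2 from deriv(g,f)
round 3: derive cover(g,i) via R2 from deriv(g,i)
round 3: derive cover(g,j) via R2 from deriv(g,j)
round 3: derive cover(h,c) via R2 from deriv(h,c)
round 3: derive cover(h,e) via R2 from deriv(h,e)
round 3: derive cover(h,f) via R2 from deriv(h,f)
round 3: derive cover(h,i) via R2 from deriv(h,i)
round 3: derive cover(h,j) via R2 from deriv(h,j)
round 3: derive cover(j,c) via R2 from deriv(j,c)
round 3: derive cover(j,e) via R2 from deriv(j,e)
round 3: derive cover(j,f) via R2 from deriv(j,f)
round 3: derive cover(j,i) via R2 from deriv(j,i)
round 3: derive cover(j,j) via R2 from deriv(j,j)
round 3: derive cover(c,b) via R3 from cover(c,g), deriv(g,b)
round 3: derive cover(c,f) via R3 from cover(c,g), deriv(g,f)
round 3: derive cover(c,i) via R3 from cover(c,g), deriv(g,i)
round 3: derive cover(c,j) via R3 from cover(c,g), deriv(g,j)
round 4: derive cover(g,g) via R2 from deriv(g,g)
round 4: derive cover(g,h) via R2 from deriv(g,h)
round 4: derive cover(h,g) via R2 from deriv(h,g)
round 4: derive cover(h,h) via R2 from deriv(h,h)
round 4: derive cover(j,g) via R2 from deriv(j,g)
round 4: derive cover(j,h) via R2 from deriv(j,h)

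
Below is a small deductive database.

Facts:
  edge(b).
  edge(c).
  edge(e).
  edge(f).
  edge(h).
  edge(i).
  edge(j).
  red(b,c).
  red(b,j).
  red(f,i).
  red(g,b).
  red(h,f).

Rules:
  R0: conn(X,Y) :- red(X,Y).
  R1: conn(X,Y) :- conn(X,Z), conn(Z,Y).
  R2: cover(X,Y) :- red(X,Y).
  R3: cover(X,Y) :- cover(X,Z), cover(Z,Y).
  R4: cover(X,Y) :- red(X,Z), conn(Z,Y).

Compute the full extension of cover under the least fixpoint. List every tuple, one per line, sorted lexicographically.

round 1: derive conn(b,c) via R0 from red(b,c)
round 1: derive conn(b,j) via R0 from red(b,j)
round 1: derive conn(f,i) via R0 from red(f,i)
round 1: derive conn(g,b) via R0 from red(g,b)
round 1: derive conn(h,f) via R0 from red(h,f)
round 1: derive cover(b,c) via R2 from red(b,c)
round 1: derive cover(b,j) via R2 from red(b,j)
round 1: derive cover(f,i) via R2 from red(f,i)
round 1: derive cover(g,b) via R2 from red(g,b)
round 1: derive cover(h,f) via R2 from red(h,f)
round 2: derive conn(g,c) via R1 from conn(g,b), conn(b,c)
round 2: derive conn(g,j) via R1 from conn(g,b), conn(b,j)
round 2: derive conn(h,i) via R1 from conn(h,f), conn(f,i)
round 2: derive cover(g,c) via R3 from cover(g,b), cover(b,c)
round 2: derive cover(g,j) via R3 from cover(g,b), cover(b,j)
round 2: derive cover(h,i) via R3 from cover(h,f), cover(f,i)

cover(b,c)
cover(b,j)
cover(f,i)
cover(g,b)
cover(g,c)
cover(g,j)
cover(h,f)
cover(h,i)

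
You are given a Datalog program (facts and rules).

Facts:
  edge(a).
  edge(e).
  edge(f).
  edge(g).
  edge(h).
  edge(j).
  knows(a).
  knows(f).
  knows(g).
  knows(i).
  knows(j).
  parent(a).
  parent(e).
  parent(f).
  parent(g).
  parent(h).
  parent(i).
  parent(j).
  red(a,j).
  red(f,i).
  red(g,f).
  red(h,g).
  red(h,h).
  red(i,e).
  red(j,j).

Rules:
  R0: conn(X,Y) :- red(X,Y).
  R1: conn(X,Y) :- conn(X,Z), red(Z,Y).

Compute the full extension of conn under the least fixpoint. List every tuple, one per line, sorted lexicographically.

round 1: derive conn(a,j) via R0 from red(a,j)
round 1: derive conn(f,i) via R0 from red(f,i)
round 1: derive conn(g,f) via R0 from red(g,f)
round 1: derive conn(h,g) via R0 from red(h,g)
round 1: derive conn(h,h) via R0 from red(h,h)
round 1: derive conn(i,e) via R0 from red(i,e)
round 1: derive conn(j,j) via R0 from red(j,j)
round 2: derive conn(f,e) via R1 from conn(f,i), red(i,e)
round 2: derive conn(g,i) via R1 from conn(g,f), red(f,i)
round 2: derive conn(h,f) via R1 from conn(h,g), red(g,f)
round 3: derive conn(g,e) via R1 from conn(g,i), red(i,e)
round 3: derive conn(h,i) via R1 from conn(h,f), red(f,i)
round 4: derive conn(h,e) via R1 from conn(h,i), red(i,e)

conn(a,j)
conn(f,e)
conn(f,i)
conn(g,e)
conn(g,f)
conn(g,i)
conn(h,e)
conn(h,f)
conn(h,g)
conn(h,h)
conn(h,i)
conn(i,e)
conn(j,j)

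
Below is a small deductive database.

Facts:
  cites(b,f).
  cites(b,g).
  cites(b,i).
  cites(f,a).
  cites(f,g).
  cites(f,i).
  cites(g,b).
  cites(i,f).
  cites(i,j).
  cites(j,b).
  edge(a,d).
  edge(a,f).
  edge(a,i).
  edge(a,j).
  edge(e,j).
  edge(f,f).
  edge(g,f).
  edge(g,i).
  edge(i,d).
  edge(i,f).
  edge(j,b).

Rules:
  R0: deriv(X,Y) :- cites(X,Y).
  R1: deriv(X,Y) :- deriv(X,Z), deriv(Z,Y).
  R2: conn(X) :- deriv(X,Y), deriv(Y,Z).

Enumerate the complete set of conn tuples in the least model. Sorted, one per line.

conn(b)
conn(f)
conn(g)
conn(i)
conn(j)

round 1: derive deriv(b,f) via R0 from cites(b,f)
round 1: derive deriv(b,g) via R0 from cites(b,g)
round 1: derive deriv(b,i) via R0 from cites(b,i)
round 1: derive deriv(f,a) via R0 from cites(f,a)
round 1: derive deriv(f,g) via R0 from cites(f,g)
round 1: derive deriv(f,i) via R0 from cites(f,i)
round 1: derive deriv(g,b) via R0 from cites(g,b)
round 1: derive deriv(i,f) via R0 from cites(i,f)
round 1: derive deriv(i,j) via R0 from cites(i,j)
round 1: derive deriv(j,b) via R0 from cites(j,b)
round 2: derive deriv(b,a) via R1 from deriv(b,f), deriv(f,a)
round 2: derive deriv(b,b) via R1 from deriv(b,g), deriv(g,b)
round 2: derive deriv(b,j) via R1 from deriv(b,i), deriv(i,j)
round 2: derive deriv(f,b) via R1 from deriv(f,g), deriv(g,b)
round 2: derive deriv(f,f) via R1 from deriv(f,i), deriv(i,f)
round 2: derive deriv(f,j) via R1 from deriv(f,i), deriv(i,j)
round 2: derive deriv(g,f) via R1 from deriv(g,b), deriv(b,f)
round 2: derive deriv(g,g) via R1 from deriv(g,b), deriv(b,g)
round 2: derive deriv(g,i) via R1 from deriv(g,b), deriv(b,i)
round 2: derive deriv(i,a) via R1 from deriv(i,f), deriv(f,a)
round 2: derive deriv(i,b) via R1 from deriv(i,j), deriv(j,b)
round 2: derive deriv(i,g) via R1 from deriv(i,f), deriv(f,g)
round 2: derive deriv(i,i) via R1 from deriv(i,f), deriv(f,i)
round 2: derive deriv(j,f) via R1 from deriv(j,b), deriv(b,f)
round 2: derive deriv(j,g) via R1 from deriv(j,b), deriv(b,g)
round 2: derive deriv(j,i) via R1 from deriv(j,b), deriv(b,i)
round 2: derive conn(b) via R2 from deriv(b,f), deriv(f,a)
round 2: derive conn(f) via R2 from deriv(f,g), deriv(g,b)
round 2: derive conn(g) via R2 from deriv(g,b), deriv(b,f)
round 2: derive conn(i) via R2 from deriv(i,f), deriv(f,a)
round 2: derive conn(j) via R2 from deriv(j,b), deriv(b,f)
round 3: derive deriv(g,a) via R1 from deriv(g,b), deriv(b,a)
round 3: derive deriv(g,j) via R1 from deriv(g,b), deriv(b,j)
round 3: derive deriv(j,a) via R1 from deriv(j,b), deriv(b,a)
round 3: derive deriv(j,j) via R1 from deriv(j,b), deriv(b,j)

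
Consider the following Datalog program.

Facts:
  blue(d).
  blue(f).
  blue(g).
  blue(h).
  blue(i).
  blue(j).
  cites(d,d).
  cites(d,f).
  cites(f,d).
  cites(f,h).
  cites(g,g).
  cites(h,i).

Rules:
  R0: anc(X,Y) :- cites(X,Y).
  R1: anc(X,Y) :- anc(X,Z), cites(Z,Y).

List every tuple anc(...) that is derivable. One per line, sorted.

anc(d,d)
anc(d,f)
anc(d,h)
anc(d,i)
anc(f,d)
anc(f,f)
anc(f,h)
anc(f,i)
anc(g,g)
anc(h,i)

round 1: derive anc(d,d) via R0 from cites(d,d)
round 1: derive anc(d,f) via R0 from cites(d,f)
round 1: derive anc(f,d) via R0 from cites(f,d)
round 1: derive anc(f,h) via R0 from cites(f,h)
round 1: derive anc(g,g) via R0 from cites(g,g)
round 1: derive anc(h,i) via R0 from cites(h,i)
round 2: derive anc(d,h) via R1 from anc(d,f), cites(f,h)
round 2: derive anc(f,f) via R1 from anc(f,d), cites(d,f)
round 2: derive anc(f,i) via R1 from anc(f,h), cites(h,i)
round 3: derive anc(d,i) via R1 from anc(d,h), cites(h,i)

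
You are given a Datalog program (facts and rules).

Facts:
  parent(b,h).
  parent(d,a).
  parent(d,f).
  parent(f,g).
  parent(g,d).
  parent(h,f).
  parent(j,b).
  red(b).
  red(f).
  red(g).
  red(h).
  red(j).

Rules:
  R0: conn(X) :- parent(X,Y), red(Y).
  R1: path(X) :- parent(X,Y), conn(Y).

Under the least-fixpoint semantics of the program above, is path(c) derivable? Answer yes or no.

no

round 1: derive conn(b) via R0 from parent(b,h), red(h)
round 1: derive conn(d) via R0 from parent(d,f), red(f)
round 1: derive conn(f) via R0 from parent(f,g), red(g)
round 1: derive conn(h) via R0 from parent(h,f), red(f)
round 1: derive conn(j) via R0 from parent(j,b), red(b)
round 2: derive path(b) via R1 from parent(b,h), conn(h)
round 2: derive path(d) via R1 from parent(d,f), conn(f)
round 2: derive path(g) via R1 from parent(g,d), conn(d)
round 2: derive path(h) via R1 from parent(h,f), conn(f)
round 2: derive path(j) via R1 from parent(j,b), conn(b)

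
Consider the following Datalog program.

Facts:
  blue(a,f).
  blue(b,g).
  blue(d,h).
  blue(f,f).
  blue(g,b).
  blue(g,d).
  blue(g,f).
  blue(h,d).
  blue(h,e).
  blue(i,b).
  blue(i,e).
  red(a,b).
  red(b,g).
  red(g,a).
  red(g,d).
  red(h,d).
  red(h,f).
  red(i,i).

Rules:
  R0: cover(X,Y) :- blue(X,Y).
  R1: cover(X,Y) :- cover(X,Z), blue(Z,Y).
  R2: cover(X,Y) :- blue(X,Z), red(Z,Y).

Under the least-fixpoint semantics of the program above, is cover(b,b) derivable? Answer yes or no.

round 1: derive cover(a,f) via R0 from blue(a,f)
round 1: derive cover(b,g) via R0 from blue(b,g)
round 1: derive cover(d,h) via R0 from blue(d,h)
round 1: derive cover(f,f) via R0 from blue(f,f)
round 1: derive cover(g,b) via R0 from blue(g,b)
round 1: derive cover(g,d) via R0 from blue(g,d)
round 1: derive cover(g,f) via R0 from blue(g,f)
round 1: derive cover(h,d) via R0 from blue(h,d)
round 1: derive cover(h,e) via R0 from blue(h,e)
round 1: derive cover(i,b) via R0 from blue(i,b)
round 1: derive cover(i,e) via R0 from blue(i,e)
round 1: derive cover(b,a) via R2 from blue(b,g), red(g,a)
round 1: derive cover(b,d) via R2 from blue(b,g), red(g,d)
round 1: derive cover(d,d) via R2 from blue(d,h), red(h,d)
round 1: derive cover(d,f) via R2 from blue(d,h), red(h,f)
round 1: derive cover(g,g) via R2 from blue(g,b), red(b,g)
round 1: derive cover(i,g) via R2 from blue(i,b), red(b,g)
round 2: derive cover(b,b) via R1 from cover(b,g), blue(g,b)
round 2: derive cover(b,f) via R1 from cover(b,a), blue(a,f)
round 2: derive cover(b,h) via R1 from cover(b,d), blue(d,h)
round 2: derive cover(d,e) via R1 from cover(d,h), blue(h,e)
round 2: derive cover(g,h) via R1 from cover(g,d), blue(d,h)
round 2: derive cover(h,h) via R1 from cover(h,d), blue(d,h)
round 2: derive cover(i,d) via R1 from cover(i,g), blue(g,d)
round 2: derive cover(i,f) via R1 from cover(i,g), blue(g,f)
round 3: derive cover(b,e) via R1 from cover(b,h), blue(h,e)
round 3: derive cover(g,e) via R1 from cover(g,h), blue(h,e)
round 3: derive cover(i,h) via R1 from cover(i,d), blue(d,h)

yes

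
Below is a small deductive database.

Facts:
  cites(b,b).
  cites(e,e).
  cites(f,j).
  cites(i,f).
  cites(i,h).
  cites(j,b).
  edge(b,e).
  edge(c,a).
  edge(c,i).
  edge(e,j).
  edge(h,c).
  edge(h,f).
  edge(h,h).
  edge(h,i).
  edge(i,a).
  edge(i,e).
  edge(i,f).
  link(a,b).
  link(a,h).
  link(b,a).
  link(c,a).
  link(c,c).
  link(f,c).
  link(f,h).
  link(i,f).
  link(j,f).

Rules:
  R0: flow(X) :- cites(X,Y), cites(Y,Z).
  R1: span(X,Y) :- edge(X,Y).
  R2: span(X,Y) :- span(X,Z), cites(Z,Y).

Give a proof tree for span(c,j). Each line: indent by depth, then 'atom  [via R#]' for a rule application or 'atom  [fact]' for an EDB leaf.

round 1: derive span(b,e) via R1 from edge(b,e)
round 1: derive span(c,a) via R1 from edge(c,a)
round 1: derive span(c,i) via R1 from edge(c,i)
round 1: derive span(e,j) via R1 from edge(e,j)
round 1: derive span(h,c) via R1 from edge(h,c)
round 1: derive span(h,f) via R1 from edge(h,f)
round 1: derive span(h,h) via R1 from edge(h,h)
round 1: derive span(h,i) via R1 from edge(h,i)
round 1: derive span(i,a) via R1 from edge(i,a)
round 1: derive span(i,e) via R1 from edge(i,e)
round 1: derive span(i,f) via R1 from edge(i,f)
round 2: derive span(c,f) via R2 from span(c,i), cites(i,f)
round 2: derive span(c,h) via R2 from span(c,i), cites(i,h)
round 2: derive span(e,b) via R2 from span(e,j), cites(j,b)
round 2: derive span(h,j) via R2 from span(h,f), cites(f,j)
round 2: derive span(i,j) via R2 from span(i,f), cites(f,j)
round 3: derive span(c,j) via R2 from span(c,f), cites(f,j)
round 3: derive span(h,b) via R2 from span(h,j), cites(j,b)
round 3: derive span(i,b) via R2 from span(i,j), cites(j,b)
round 4: derive span(c,b) via R2 from span(c,j), cites(j,b)

span(c,j)  [via R2]
  span(c,f)  [via R2]
    span(c,i)  [via R1]
      edge(c,i)  [fact]
    cites(i,f)  [fact]
  cites(f,j)  [fact]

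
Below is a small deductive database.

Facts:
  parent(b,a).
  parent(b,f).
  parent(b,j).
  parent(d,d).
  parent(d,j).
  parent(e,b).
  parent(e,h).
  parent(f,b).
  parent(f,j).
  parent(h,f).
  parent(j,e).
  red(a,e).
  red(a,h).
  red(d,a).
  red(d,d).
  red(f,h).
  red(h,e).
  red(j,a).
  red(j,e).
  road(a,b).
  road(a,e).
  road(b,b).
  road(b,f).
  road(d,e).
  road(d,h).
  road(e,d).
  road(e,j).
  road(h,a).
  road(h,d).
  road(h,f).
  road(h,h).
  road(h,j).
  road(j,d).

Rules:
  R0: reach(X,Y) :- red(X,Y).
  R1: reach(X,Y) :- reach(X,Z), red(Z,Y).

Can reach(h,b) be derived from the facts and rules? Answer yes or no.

no

round 1: derive reach(a,e) via R0 from red(a,e)
round 1: derive reach(a,h) via R0 from red(a,h)
round 1: derive reach(d,a) via R0 from red(d,a)
round 1: derive reach(d,d) via R0 from red(d,d)
round 1: derive reach(f,h) via R0 from red(f,h)
round 1: derive reach(h,e) via R0 from red(h,e)
round 1: derive reach(j,a) via R0 from red(j,a)
round 1: derive reach(j,e) via R0 from red(j,e)
round 2: derive reach(d,e) via R1 from reach(d,a), red(a,e)
round 2: derive reach(d,h) via R1 from reach(d,a), red(a,h)
round 2: derive reach(f,e) via R1 from reach(f,h), red(h,e)
round 2: derive reach(j,h) via R1 from reach(j,a), red(a,h)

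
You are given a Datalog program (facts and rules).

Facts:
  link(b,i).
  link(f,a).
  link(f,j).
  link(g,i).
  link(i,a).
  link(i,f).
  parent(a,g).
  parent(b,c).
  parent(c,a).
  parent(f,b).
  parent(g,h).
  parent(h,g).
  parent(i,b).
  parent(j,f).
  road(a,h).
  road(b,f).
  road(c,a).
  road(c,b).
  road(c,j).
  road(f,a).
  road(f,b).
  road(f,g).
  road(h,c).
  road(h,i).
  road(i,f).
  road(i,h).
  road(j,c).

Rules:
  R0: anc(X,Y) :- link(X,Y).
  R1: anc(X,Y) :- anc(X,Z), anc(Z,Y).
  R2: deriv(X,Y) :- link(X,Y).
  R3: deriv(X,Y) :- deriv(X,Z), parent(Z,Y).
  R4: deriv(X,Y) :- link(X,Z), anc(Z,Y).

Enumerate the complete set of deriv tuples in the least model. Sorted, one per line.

deriv(b,a)
deriv(b,b)
deriv(b,c)
deriv(b,f)
deriv(b,g)
deriv(b,h)
deriv(b,i)
deriv(b,j)
deriv(f,a)
deriv(f,b)
deriv(f,c)
deriv(f,f)
deriv(f,g)
deriv(f,h)
deriv(f,j)
deriv(g,a)
deriv(g,b)
deriv(g,c)
deriv(g,f)
deriv(g,g)
deriv(g,h)
deriv(g,i)
deriv(g,j)
deriv(i,a)
deriv(i,b)
deriv(i,c)
deriv(i,f)
deriv(i,g)
deriv(i,h)
deriv(i,j)

round 1: derive anc(b,i) via R0 from link(b,i)
round 1: derive anc(f,a) via R0 from link(f,a)
round 1: derive anc(f,j) via R0 from link(f,j)
round 1: derive anc(g,i) via R0 from link(g,i)
round 1: derive anc(i,a) via R0 from link(i,a)
round 1: derive anc(i,f) via R0 from link(i,f)
round 1: derive deriv(b,i) via R2 from link(b,i)
round 1: derive deriv(f,a) via R2 from link(f,a)
round 1: derive deriv(f,j) via R2 from link(f,j)
round 1: derive deriv(g,i) via R2 from link(g,i)
round 1: derive deriv(i,a) via R2 from link(i,a)
round 1: derive deriv(i,f) via R2 from link(i,f)
round 2: derive anc(b,a) via R1 from anc(b,i), anc(i,a)
round 2: derive anc(b,f) via R1 from anc(b,i), anc(i,f)
round 2: derive anc(g,a) via R1 from anc(g,i), anc(i,a)
round 2: derive anc(g,f) via R1 from anc(g,i), anc(i,f)
round 2: derive anc(i,j) via R1 from anc(i,f), anc(f,j)
round 2: derive deriv(b,b) via R3 from deriv(b,i), parent(i,b)
round 2: derive deriv(f,f) via R3 from deriv(f,j), parent(j,f)
round 2: derive deriv(f,g) via R3 from deriv(f,a), parent(a,g)
round 2: derive deriv(g,b) via R3 from deriv(g,i), parent(i,b)
round 2: derive deriv(i,b) via R3 from deriv(i,f), parent(f,b)
round 2: derive deriv(i,g) via R3 from deriv(i,a), parent(a,g)
round 2: derive deriv(b,a) via R4 from link(b,i), anc(i,a)
round 2: derive deriv(b,f) via R4 from link(b,i), anc(i,f)
round 2: derive deriv(g,a) via R4 from link(g,i), anc(i,a)
round 2: derive deriv(g,f) via R4 from link(g,i), anc(i,f)
round 2: derive deriv(i,j) via R4 from link(i,f), anc(f,j)
round 3: derive anc(b,j) via R1 from anc(b,f), anc(f,j)
round 3: derive anc(g,j) via R1 from anc(g,f), anc(f,j)
round 3: derive deriv(b,c) via R3 from deriv(b,b), parent(b,c)
round 3: derive deriv(b,g) via R3 from deriv(b,a), parent(a,g)
round 3: derive deriv(f,b) via R3 from deriv(f,f), parent(f,b)
round 3: derive deriv(f,h) via R3 from deriv(f,g), parent(g,h)
round 3: derive deriv(g,c) via R3 from deriv(g,b), parent(b,c)
round 3: derive deriv(g,g) via R3 from deriv(g,a), parent(a,g)
round 3: derive deriv(i,c) via R3 from deriv(i,b), parent(b,c)
round 3: derive deriv(i,h) via R3 from deriv(i,g), parent(g,h)
round 3: derive deriv(b,j) via R4 from link(b,i), anc(i,j)
round 3: derive deriv(g,j) via R4 from link(g,i), anc(i,j)
round 4: derive deriv(b,h) via R3 from deriv(b,g), parent(g,h)
round 4: derive deriv(f,c) via R3 from deriv(f,b), parent(b,c)
round 4: derive deriv(g,h) via R3 from deriv(g,g), parent(g,h)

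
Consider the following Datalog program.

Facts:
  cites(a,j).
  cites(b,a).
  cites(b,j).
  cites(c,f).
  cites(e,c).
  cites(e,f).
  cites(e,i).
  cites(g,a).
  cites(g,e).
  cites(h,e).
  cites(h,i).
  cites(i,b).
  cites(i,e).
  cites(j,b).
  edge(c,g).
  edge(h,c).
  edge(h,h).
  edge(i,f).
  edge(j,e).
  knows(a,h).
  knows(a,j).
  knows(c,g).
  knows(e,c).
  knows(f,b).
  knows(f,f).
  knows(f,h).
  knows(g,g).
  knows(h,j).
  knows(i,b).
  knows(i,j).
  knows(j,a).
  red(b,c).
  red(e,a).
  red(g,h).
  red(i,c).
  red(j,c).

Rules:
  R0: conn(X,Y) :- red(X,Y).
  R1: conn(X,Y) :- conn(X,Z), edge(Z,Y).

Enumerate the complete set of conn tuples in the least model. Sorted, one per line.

conn(b,c)
conn(b,g)
conn(e,a)
conn(g,c)
conn(g,g)
conn(g,h)
conn(i,c)
conn(i,g)
conn(j,c)
conn(j,g)

round 1: derive conn(b,c) via R0 from red(b,c)
round 1: derive conn(e,a) via R0 from red(e,a)
round 1: derive conn(g,h) via R0 from red(g,h)
round 1: derive conn(i,c) via R0 from red(i,c)
round 1: derive conn(j,c) via R0 from red(j,c)
round 2: derive conn(b,g) via R1 from conn(b,c), edge(c,g)
round 2: derive conn(g,c) via R1 from conn(g,h), edge(h,c)
round 2: derive conn(i,g) via R1 from conn(i,c), edge(c,g)
round 2: derive conn(j,g) via R1 from conn(j,c), edge(c,g)
round 3: derive conn(g,g) via R1 from conn(g,c), edge(c,g)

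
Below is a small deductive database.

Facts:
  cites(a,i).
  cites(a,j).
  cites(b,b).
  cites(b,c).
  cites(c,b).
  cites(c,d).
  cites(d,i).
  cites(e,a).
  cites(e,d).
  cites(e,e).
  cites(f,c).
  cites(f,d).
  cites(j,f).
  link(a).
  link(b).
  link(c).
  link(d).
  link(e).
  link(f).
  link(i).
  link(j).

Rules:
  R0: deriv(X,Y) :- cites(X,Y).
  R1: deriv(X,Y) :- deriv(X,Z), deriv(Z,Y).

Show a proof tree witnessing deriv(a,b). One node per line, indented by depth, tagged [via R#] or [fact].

round 1: derive deriv(a,i) via R0 from cites(a,i)
round 1: derive deriv(a,j) via R0 from cites(a,j)
round 1: derive deriv(b,b) via R0 from cites(b,b)
round 1: derive deriv(b,c) via R0 from cites(b,c)
round 1: derive deriv(c,b) via R0 from cites(c,b)
round 1: derive deriv(c,d) via R0 from cites(c,d)
round 1: derive deriv(d,i) via R0 from cites(d,i)
round 1: derive deriv(e,a) via R0 from cites(e,a)
round 1: derive deriv(e,d) via R0 from cites(e,d)
round 1: derive deriv(e,e) via R0 from cites(e,e)
round 1: derive deriv(f,c) via R0 from cites(f,c)
round 1: derive deriv(f,d) via R0 from cites(f,d)
round 1: derive deriv(j,f) via R0 from cites(j,f)
round 2: derive deriv(a,f) via R1 from deriv(a,j), deriv(j,f)
round 2: derive deriv(b,d) via R1 from deriv(b,c), deriv(c,d)
round 2: derive deriv(c,c) via R1 from deriv(c,b), deriv(b,c)
round 2: derive deriv(c,i) via R1 from deriv(c,d), deriv(d,i)
round 2: derive deriv(e,i) via R1 from deriv(e,a), deriv(a,i)
round 2: derive deriv(e,j) via R1 from deriv(e,a), deriv(a,j)
round 2: derive deriv(f,b) via R1 from deriv(f,c), deriv(c,b)
round 2: derive deriv(f,i) via R1 from deriv(f,d), deriv(d,i)
round 2: derive deriv(j,c) via R1 from deriv(j,f), deriv(f,c)
round 2: derive deriv(j,d) via R1 from deriv(j,f), deriv(f,d)
round 3: derive deriv(a,b) via R1 from deriv(a,f), deriv(f,b)
round 3: derive deriv(a,c) via R1 from deriv(a,f), deriv(f,c)
round 3: derive deriv(a,d) via R1 from deriv(a,f), deriv(f,d)
round 3: derive deriv(b,i) via R1 from deriv(b,c), deriv(c,i)
round 3: derive deriv(e,c) via R1 from deriv(e,j), deriv(j,c)
round 3: derive deriv(e,f) via R1 from deriv(e,a), deriv(a,f)
round 3: derive deriv(j,b) via R1 from deriv(j,c), deriv(c,b)
round 3: derive deriv(j,i) via R1 from deriv(j,c), deriv(c,i)
round 4: derive deriv(e,b) via R1 from deriv(e,a), deriv(a,b)

deriv(a,b)  [via R1]
  deriv(a,f)  [via R1]
    deriv(a,j)  [via R0]
      cites(a,j)  [fact]
    deriv(j,f)  [via R0]
      cites(j,f)  [fact]
  deriv(f,b)  [via R1]
    deriv(f,c)  [via R0]
      cites(f,c)  [fact]
    deriv(c,b)  [via R0]
      cites(c,b)  [fact]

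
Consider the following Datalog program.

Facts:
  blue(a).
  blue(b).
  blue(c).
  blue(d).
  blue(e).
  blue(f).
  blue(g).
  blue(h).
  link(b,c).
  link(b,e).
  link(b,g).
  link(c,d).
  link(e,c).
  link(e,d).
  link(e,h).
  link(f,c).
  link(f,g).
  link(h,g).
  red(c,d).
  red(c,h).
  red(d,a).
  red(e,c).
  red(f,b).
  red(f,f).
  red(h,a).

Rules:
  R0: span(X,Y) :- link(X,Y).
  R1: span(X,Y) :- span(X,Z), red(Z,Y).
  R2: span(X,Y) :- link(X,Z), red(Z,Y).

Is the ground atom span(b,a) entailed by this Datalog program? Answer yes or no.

round 1: derive span(b,c) via R0 from link(b,c)
round 1: derive span(b,e) via R0 from link(b,e)
round 1: derive span(b,g) via R0 from link(b,g)
round 1: derive span(c,d) via R0 from link(c,d)
round 1: derive span(e,c) via R0 from link(e,c)
round 1: derive span(e,d) via R0 from link(e,d)
round 1: derive span(e,h) via R0 from link(e,h)
round 1: derive span(f,c) via R0 from link(f,c)
round 1: derive span(f,g) via R0 from link(f,g)
round 1: derive span(h,g) via R0 from link(h,g)
round 1: derive span(b,d) via R2 from link(b,c), red(c,d)
round 1: derive span(b,h) via R2 from link(b,c), red(c,h)
round 1: derive span(c,a) via R2 from link(c,d), red(d,a)
round 1: derive span(e,a) via R2 from link(e,d), red(d,a)
round 1: derive span(f,d) via R2 from link(f,c), red(c,d)
round 1: derive span(f,h) via R2 from link(f,c), red(c,h)
round 2: derive span(b,a) via R1 from span(b,d), red(d,a)
round 2: derive span(f,a) via R1 from span(f,d), red(d,a)

yes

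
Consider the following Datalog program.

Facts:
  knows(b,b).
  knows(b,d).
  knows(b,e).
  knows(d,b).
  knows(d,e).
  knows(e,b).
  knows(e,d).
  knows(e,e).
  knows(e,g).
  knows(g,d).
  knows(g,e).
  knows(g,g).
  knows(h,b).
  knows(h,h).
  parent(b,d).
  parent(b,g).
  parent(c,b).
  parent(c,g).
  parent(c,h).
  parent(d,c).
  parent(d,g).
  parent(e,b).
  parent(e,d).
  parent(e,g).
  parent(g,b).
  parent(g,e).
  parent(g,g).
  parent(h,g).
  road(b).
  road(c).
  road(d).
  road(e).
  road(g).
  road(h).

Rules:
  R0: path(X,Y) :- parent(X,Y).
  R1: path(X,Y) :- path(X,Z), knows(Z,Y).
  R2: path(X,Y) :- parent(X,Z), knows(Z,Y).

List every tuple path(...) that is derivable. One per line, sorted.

path(b,b)
path(b,d)
path(b,e)
path(b,g)
path(c,b)
path(c,d)
path(c,e)
path(c,g)
path(c,h)
path(d,b)
path(d,c)
path(d,d)
path(d,e)
path(d,g)
path(e,b)
path(e,d)
path(e,e)
path(e,g)
path(g,b)
path(g,d)
path(g,e)
path(g,g)
path(h,b)
path(h,d)
path(h,e)
path(h,g)

round 1: derive path(b,d) via R0 from parent(b,d)
round 1: derive path(b,g) via R0 from parent(b,g)
round 1: derive path(c,b) via R0 from parent(c,b)
round 1: derive path(c,g) via R0 from parent(c,g)
round 1: derive path(c,h) via R0 from parent(c,h)
round 1: derive path(d,c) via R0 from parent(d,c)
round 1: derive path(d,g) via R0 from parent(d,g)
round 1: derive path(e,b) via R0 from parent(e,b)
round 1: derive path(e,d) via R0 from parent(e,d)
round 1: derive path(e,g) via R0 from parent(e,g)
round 1: derive path(g,b) via R0 from parent(g,b)
round 1: derive path(g,e) via R0 from parent(g,e)
round 1: derive path(g,g) via R0 from parent(g,g)
round 1: derive path(h,g) via R0 from parent(h,g)
round 1: derive path(b,b) via R2 from parent(b,d), knows(d,b)
round 1: derive path(b,e) via R2 from parent(b,d), knows(d,e)
round 1: derive path(c,d) via R2 from parent(c,b), knows(b,d)
round 1: derive path(c,e) via R2 from parent(c,b), knows(b,e)
round 1: derive path(d,d) via R2 from parent(d,g), knows(g,d)
round 1: derive path(d,e) via R2 from parent(d,g), knows(g,e)
round 1: derive path(e,e) via R2 from parent(e,b), knows(b,e)
round 1: derive path(g,d) via R2 from parent(g,b), knows(b,d)
round 1: derive path(h,d) via R2 from parent(h,g), knows(g,d)
round 1: derive path(h,e) via R2 from parent(h,g), knows(g,e)
round 2: derive path(d,b) via R1 from path(d,d), knows(d,b)
round 2: derive path(h,b) via R1 from path(h,d), knows(d,b)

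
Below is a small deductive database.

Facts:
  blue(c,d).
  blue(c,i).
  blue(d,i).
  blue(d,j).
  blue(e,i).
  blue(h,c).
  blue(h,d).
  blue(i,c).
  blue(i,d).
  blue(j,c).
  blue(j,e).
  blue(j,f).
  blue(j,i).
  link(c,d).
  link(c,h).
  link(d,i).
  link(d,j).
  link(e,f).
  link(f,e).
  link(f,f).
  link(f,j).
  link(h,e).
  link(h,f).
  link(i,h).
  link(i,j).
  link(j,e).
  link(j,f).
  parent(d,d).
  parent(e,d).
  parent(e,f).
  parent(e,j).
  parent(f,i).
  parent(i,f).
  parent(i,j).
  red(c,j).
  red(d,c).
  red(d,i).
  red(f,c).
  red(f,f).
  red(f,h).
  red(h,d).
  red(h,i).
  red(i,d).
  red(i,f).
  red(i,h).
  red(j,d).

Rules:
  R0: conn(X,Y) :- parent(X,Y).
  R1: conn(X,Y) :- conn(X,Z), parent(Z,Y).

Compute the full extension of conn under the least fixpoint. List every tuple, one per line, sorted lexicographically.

round 1: derive conn(d,d) via R0 from parent(d,d)
round 1: derive conn(e,d) via R0 from parent(e,d)
round 1: derive conn(e,f) via R0 from parent(e,f)
round 1: derive conn(e,j) via R0 from parent(e,j)
round 1: derive conn(f,i) via R0 from parent(f,i)
round 1: derive conn(i,f) via R0 from parent(i,f)
round 1: derive conn(i,j) via R0 from parent(i,j)
round 2: derive conn(e,i) via R1 from conn(e,f), parent(f,i)
round 2: derive conn(f,f) via R1 from conn(f,i), parent(i,f)
round 2: derive conn(f,j) via R1 from conn(f,i), parent(i,j)
round 2: derive conn(i,i) via R1 from conn(i,f), parent(f,i)

conn(d,d)
conn(e,d)
conn(e,f)
conn(e,i)
conn(e,j)
conn(f,f)
conn(f,i)
conn(f,j)
conn(i,f)
conn(i,i)
conn(i,j)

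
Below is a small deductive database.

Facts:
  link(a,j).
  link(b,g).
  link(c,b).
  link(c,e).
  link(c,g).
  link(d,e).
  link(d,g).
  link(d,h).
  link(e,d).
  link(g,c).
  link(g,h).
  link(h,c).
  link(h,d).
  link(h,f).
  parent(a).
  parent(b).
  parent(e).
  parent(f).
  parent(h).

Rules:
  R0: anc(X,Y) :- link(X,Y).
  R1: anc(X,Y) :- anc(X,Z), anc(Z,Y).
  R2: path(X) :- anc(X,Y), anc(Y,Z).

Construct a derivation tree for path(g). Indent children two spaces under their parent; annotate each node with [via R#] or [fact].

round 1: derive anc(a,j) via R0 from link(a,j)
round 1: derive anc(b,g) via R0 from link(b,g)
round 1: derive anc(c,b) via R0 from link(c,b)
round 1: derive anc(c,e) via R0 from link(c,e)
round 1: derive anc(c,g) via R0 from link(c,g)
round 1: derive anc(d,e) via R0 from link(d,e)
round 1: derive anc(d,g) via R0 from link(d,g)
round 1: derive anc(d,h) via R0 from link(d,h)
round 1: derive anc(e,d) via R0 from link(e,d)
round 1: derive anc(g,c) via R0 from link(g,c)
round 1: derive anc(g,h) via R0 from link(g,h)
round 1: derive anc(h,c) via R0 from link(h,c)
round 1: derive anc(h,d) via R0 from link(h,d)
round 1: derive anc(h,f) via R0 from link(h,f)
round 2: derive anc(b,c) via R1 from anc(b,g), anc(g,c)
round 2: derive anc(b,h) via R1 from anc(b,g), anc(g,h)
round 2: derive anc(c,c) via R1 from anc(c,g), anc(g,c)
round 2: derive anc(c,d) via R1 from anc(c,e), anc(e,d)
round 2: derive anc(c,h) via R1 from anc(c,g), anc(g,h)
round 2: derive anc(d,c) via R1 from anc(d,g), anc(g,c)
round 2: derive anc(d,d) via R1 from anc(d,e), anc(e,d)
round 2: derive anc(d,f) via R1 from anc(d,h), anc(h,f)
round 2: derive anc(e,e) via R1 from anc(e,d), anc(d,e)
round 2: derive anc(e,g) via R1 from anc(e,d), anc(d,g)
round 2: derive anc(e,h) via R1 from anc(e,d), anc(d,h)
round 2: derive anc(g,b) via R1 from anc(g,c), anc(c,b)
round 2: derive anc(g,d) via R1 from anc(g,h), anc(h,d)
round 2: derive anc(g,e) via R1 from anc(g,c), anc(c,e)
round 2: derive anc(g,f) via R1 from anc(g,h), anc(h,f)
round 2: derive anc(g,g) via R1 from anc(g,c), anc(c,g)
round 2: derive anc(h,b) via R1 from anc(h,c), anc(c,b)
round 2: derive anc(h,e) via R1 from anc(h,c), anc(c,e)
round 2: derive anc(h,g) via R1 from anc(h,c), anc(c,g)
round 2: derive anc(h,h) via R1 from anc(h,d), anc(d,h)
round 2: derive path(b) via R2 from anc(b,g), anc(g,c)
round 2: derive path(c) via R2 from anc(c,b), anc(b,g)
round 2: derive path(d) via R2 from anc(d,e), anc(e,d)
round 2: derive path(e) via R2 from anc(e,d), anc(d,e)
round 2: derive path(g) via R2 from anc(g,c), anc(c,b)
round 2: derive path(h) via R2 from anc(h,c), anc(c,b)
round 3: derive anc(b,b) via R1 from anc(b,c), anc(c,b)
round 3: derive anc(b,d) via R1 from anc(b,c), anc(c,d)
round 3: derive anc(b,e) via R1 from anc(b,c), anc(c,e)
round 3: derive anc(b,f) via R1 from anc(b,g), anc(g,f)
round 3: derive anc(c,f) via R1 from anc(c,d), anc(d,f)
round 3: derive anc(d,b) via R1 from anc(d,c), anc(c,b)
round 3: derive anc(e,b) via R1 from anc(e,g), anc(g,b)
round 3: derive anc(e,c) via R1 from anc(e,d), anc(d,c)
round 3: derive anc(e,f) via R1 from anc(e,d), anc(d,f)

path(g)  [via R2]
  anc(g,c)  [via R0]
    link(g,c)  [fact]
  anc(c,b)  [via R0]
    link(c,b)  [fact]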